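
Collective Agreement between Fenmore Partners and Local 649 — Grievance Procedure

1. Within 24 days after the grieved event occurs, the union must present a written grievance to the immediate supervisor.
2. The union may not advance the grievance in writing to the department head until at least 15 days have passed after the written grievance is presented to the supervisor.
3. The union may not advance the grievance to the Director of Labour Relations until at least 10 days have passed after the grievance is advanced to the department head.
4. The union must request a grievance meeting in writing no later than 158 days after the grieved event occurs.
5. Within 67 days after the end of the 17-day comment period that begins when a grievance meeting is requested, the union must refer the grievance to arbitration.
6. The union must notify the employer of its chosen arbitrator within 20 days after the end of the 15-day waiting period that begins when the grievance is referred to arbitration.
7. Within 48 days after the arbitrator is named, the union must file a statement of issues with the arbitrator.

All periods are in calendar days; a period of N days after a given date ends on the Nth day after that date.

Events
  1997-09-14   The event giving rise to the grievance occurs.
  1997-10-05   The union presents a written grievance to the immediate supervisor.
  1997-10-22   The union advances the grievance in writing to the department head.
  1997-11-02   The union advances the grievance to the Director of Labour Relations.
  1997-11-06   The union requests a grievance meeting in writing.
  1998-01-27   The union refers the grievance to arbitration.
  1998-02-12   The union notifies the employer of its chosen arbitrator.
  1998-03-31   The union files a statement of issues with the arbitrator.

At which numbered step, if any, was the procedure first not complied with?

None — every step was satisfied

(1) due by 1997-09-14 + 24 days = 1997-10-08; 1997-10-05 is within that limit.
(2) permitted from 1997-10-05 + 15 days = 1997-10-20 onward; done 1997-10-22 — permitted.
(3) permitted from 1997-10-22 + 10 days = 1997-11-01 onward; done 1997-11-02, after the minimum wait.
(4) due by 1997-09-14 + 158 days = 1998-02-19; done 1997-11-06 — timely.
(5) due by 1997-11-23 + 67 days = 1998-01-29; completed 1998-01-27, before the deadline.
(6) due by 1998-02-11 + 20 days = 1998-03-03; done 1998-02-12 — timely.
(7) due by 1998-02-12 + 48 days = 1998-04-01; 1998-03-31 is within that limit.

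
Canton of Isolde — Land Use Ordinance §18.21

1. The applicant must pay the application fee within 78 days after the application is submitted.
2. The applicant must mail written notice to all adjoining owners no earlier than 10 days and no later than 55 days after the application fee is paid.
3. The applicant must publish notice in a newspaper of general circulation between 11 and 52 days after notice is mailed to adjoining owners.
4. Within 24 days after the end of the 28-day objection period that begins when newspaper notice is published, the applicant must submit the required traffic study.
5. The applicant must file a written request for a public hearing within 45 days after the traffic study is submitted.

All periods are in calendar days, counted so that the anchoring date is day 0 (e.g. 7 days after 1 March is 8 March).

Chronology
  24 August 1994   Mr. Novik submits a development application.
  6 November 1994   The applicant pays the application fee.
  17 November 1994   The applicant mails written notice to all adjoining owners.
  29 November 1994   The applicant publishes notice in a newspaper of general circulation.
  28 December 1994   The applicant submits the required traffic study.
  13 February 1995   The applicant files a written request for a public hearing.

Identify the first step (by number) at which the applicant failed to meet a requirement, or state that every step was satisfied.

Step 5

(1) due by 24 August 1994 + 78 days = 10 November 1994; completed 6 November 1994, before the deadline.
(2) the permitted window runs from 6 November 1994 + 10 = 16 November 1994 to 6 November 1994 + 55 = 31 December 1994; done 17 November 1994 — within the window.
(3) the permitted window runs from 17 November 1994 + 11 = 28 November 1994 to 17 November 1994 + 52 = 8 January 1995; 29 November 1994 falls inside that range.
(4) due by 27 December 1994 + 24 days = 20 January 1995; completed 28 December 1994, before the deadline.
(5) due by 28 December 1994 + 45 days = 11 February 1995; 13 February 1995 misses that deadline by 2 days.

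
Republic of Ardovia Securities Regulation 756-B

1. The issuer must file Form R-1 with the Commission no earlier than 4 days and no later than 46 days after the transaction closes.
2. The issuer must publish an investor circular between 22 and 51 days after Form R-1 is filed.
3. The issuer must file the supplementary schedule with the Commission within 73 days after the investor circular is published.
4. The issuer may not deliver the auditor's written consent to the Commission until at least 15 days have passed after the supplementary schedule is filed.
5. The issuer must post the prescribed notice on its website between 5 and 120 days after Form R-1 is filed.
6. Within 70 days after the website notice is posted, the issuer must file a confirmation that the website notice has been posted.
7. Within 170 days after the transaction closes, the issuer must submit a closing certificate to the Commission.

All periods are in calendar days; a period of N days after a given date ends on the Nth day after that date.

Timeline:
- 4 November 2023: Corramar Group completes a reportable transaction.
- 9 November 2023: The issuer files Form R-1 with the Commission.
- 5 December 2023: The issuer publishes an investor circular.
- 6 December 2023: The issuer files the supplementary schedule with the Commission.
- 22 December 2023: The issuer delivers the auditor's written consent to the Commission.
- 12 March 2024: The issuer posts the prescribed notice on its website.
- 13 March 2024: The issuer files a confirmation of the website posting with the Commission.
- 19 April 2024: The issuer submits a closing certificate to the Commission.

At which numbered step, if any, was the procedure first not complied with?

Step 5

Step 1: the window is 4–46 days after 4 November 2023 (when the transaction closes), so 8 November 2023 through 20 December 2023; done 9 November 2023 — within the window.
Step 2: the window is 22–51 days after 9 November 2023 (when Form R-1 is filed), so 1 December 2023 through 30 December 2023; 5 December 2023 falls inside that range.
Step 3: 73 days after 5 December 2023 (when the investor circular is published) is 16 February 2024; done 6 December 2023 — timely.
Step 4: the earliest permitted date is 15 days after 6 December 2023 (when the supplementary schedule is filed), i.e. 21 December 2023; done 22 December 2023, after the minimum wait.
Step 5: the window is 5–120 days after 9 November 2023 (when Form R-1 is filed), so 14 November 2023 through 8 March 2024; done 12 March 2024 — 4 days after the window closed.
No need to go further; step 5 was not satisfied.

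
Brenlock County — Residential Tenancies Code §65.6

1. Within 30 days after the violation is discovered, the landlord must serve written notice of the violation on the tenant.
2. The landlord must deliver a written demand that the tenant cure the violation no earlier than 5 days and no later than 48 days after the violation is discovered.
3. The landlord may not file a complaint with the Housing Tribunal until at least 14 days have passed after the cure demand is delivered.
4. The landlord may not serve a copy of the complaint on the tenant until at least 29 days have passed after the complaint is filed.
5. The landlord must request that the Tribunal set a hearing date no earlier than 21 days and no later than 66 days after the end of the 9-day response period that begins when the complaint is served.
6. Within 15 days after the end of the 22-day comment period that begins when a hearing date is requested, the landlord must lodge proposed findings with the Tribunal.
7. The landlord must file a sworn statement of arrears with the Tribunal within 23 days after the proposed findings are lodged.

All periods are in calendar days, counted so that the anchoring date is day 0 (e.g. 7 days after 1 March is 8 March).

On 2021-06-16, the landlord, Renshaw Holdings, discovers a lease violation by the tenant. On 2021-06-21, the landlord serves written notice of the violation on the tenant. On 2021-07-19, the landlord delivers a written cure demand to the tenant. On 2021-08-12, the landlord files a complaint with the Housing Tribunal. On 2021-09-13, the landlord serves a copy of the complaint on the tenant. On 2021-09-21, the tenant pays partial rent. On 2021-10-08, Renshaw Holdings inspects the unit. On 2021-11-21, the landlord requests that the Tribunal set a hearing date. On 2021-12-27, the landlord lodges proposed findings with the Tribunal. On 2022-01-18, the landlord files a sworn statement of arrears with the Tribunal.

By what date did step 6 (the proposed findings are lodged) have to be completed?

2021-12-28

A hearing date is requested on 2021-11-21; the 22-day comment period therefore ends 2021-12-13, and step 6 runs from that date. 15 days after 2021-12-13 is 2021-12-28.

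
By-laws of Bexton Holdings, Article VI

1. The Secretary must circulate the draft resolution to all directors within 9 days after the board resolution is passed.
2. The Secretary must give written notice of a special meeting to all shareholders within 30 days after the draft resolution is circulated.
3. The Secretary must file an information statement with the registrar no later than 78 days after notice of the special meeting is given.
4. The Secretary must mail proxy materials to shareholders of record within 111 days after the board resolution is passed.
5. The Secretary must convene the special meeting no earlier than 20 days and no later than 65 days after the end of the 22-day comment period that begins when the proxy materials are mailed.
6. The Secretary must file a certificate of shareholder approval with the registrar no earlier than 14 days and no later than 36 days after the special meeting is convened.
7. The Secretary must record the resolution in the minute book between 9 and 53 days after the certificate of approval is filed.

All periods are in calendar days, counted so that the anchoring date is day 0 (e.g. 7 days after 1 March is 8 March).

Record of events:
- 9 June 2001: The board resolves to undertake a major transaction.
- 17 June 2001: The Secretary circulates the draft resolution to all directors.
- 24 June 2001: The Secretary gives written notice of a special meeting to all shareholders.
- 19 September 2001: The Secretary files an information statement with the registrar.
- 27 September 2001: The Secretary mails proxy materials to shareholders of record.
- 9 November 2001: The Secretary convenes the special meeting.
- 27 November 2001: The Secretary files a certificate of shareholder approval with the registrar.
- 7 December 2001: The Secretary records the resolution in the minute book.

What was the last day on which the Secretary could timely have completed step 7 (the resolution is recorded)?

19 January 2002

Step 7 runs from 27 November 2001, when the certificate of approval is filed. The window is 9–53 days after 27 November 2001; it closes on 19 January 2002.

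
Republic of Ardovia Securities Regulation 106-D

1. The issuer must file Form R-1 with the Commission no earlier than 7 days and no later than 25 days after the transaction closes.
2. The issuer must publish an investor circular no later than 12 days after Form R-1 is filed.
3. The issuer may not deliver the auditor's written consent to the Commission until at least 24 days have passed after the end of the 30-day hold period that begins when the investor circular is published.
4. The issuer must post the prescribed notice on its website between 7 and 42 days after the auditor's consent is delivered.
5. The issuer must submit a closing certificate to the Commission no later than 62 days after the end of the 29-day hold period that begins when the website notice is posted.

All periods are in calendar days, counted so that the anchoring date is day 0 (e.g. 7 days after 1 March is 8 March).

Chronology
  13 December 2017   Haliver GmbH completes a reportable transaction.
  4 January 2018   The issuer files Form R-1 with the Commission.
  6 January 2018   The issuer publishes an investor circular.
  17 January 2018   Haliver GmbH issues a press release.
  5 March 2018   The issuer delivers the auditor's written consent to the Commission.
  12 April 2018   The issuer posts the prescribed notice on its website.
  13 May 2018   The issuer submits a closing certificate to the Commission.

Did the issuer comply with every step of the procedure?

Yes

(1) the permitted window runs from 13 December 2017 + 7 = 20 December 2017 to 13 December 2017 + 25 = 7 January 2018; done 4 January 2018 — within the window.
(2) due by 4 January 2018 + 12 days = 16 January 2018; done 6 January 2018 — timely.
(3) permitted from 5 February 2018 + 24 days = 1 March 2018 onward; 5 March 2018 is on or after that date.
(4) the permitted window runs from 5 March 2018 + 7 = 12 March 2018 to 5 March 2018 + 42 = 16 April 2018; done 12 April 2018 — within the window.
(5) due by 11 May 2018 + 62 days = 12 July 2018; 13 May 2018 is within that limit.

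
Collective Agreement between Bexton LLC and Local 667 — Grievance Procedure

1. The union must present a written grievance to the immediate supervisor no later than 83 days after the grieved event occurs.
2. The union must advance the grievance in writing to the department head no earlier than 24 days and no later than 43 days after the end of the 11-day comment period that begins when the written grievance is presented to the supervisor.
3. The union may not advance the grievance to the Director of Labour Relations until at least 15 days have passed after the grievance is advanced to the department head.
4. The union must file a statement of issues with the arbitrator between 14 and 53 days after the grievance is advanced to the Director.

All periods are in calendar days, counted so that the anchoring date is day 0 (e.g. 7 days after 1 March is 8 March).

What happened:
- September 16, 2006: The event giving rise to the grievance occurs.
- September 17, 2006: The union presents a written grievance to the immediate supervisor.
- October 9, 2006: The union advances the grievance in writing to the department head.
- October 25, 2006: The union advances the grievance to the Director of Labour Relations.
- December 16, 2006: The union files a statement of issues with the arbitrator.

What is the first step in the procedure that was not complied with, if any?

Step 2

Step 1 — counting 83 days from September 16, 2006 (when the grieved event occurs) gives a deadline of December 8, 2006; done September 17, 2006 — timely.
Step 2 — 24 and 43 days from September 28, 2006 (end of the 11-day comment period, which began when the written grievance is presented to the supervisor on September 17, 2006) are October 22, 2006 and November 10, 2006 respectively; October 9, 2006 is 13 days too early.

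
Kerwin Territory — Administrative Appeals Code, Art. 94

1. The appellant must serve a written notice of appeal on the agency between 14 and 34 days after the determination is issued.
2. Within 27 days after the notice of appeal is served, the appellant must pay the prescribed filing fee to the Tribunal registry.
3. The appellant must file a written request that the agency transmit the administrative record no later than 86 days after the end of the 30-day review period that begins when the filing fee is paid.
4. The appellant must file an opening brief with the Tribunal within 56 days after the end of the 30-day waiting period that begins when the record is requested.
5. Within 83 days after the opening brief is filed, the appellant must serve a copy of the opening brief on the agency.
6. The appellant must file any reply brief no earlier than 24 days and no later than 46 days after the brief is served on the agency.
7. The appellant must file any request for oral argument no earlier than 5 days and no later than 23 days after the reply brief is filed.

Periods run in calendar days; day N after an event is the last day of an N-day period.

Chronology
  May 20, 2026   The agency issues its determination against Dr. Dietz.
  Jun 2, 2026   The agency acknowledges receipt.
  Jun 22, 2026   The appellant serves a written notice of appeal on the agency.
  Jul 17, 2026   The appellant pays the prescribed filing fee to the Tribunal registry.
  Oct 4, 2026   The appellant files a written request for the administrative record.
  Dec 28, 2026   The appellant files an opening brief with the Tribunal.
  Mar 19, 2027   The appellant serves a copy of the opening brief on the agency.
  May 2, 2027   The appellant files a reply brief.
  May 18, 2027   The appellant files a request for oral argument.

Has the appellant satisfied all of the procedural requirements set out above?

Step 1 — 14 and 34 days from May 20, 2026 (when the determination is issued) are Jun 3, 2026 and Jun 23, 2026 respectively; done Jun 22, 2026 — within the window.
Step 2 — counting 27 days from Jun 22, 2026 (when the notice of appeal is served) gives a deadline of Jul 19, 2026; Jul 17, 2026 is within that limit.
Step 3 — counting 86 days from Aug 16, 2026 (end of the 30-day review period, which began when the filing fee is paid on Jul 17, 2026) gives a deadline of Nov 10, 2026; done Oct 4, 2026 — timely.
Step 4 — counting 56 days from Nov 3, 2026 (end of the 30-day waiting period, which began when the record is requested on Oct 4, 2026) gives a deadline of Dec 29, 2026; completed Dec 28, 2026, before the deadline.
Step 5 — counting 83 days from Dec 28, 2026 (when the opening brief is filed) gives a deadline of Mar 21, 2027; completed Mar 19, 2027, before the deadline.
Step 6 — 24 and 46 days from Mar 19, 2027 (when the brief is served on the agency) are Apr 12, 2027 and May 4, 2027 respectively; done May 2, 2027, which is between those dates.
Step 7 — 5 and 23 days from May 2, 2027 (when the reply brief is filed) are May 7, 2027 and May 25, 2027 respectively; May 18, 2027 falls inside that range.

Yes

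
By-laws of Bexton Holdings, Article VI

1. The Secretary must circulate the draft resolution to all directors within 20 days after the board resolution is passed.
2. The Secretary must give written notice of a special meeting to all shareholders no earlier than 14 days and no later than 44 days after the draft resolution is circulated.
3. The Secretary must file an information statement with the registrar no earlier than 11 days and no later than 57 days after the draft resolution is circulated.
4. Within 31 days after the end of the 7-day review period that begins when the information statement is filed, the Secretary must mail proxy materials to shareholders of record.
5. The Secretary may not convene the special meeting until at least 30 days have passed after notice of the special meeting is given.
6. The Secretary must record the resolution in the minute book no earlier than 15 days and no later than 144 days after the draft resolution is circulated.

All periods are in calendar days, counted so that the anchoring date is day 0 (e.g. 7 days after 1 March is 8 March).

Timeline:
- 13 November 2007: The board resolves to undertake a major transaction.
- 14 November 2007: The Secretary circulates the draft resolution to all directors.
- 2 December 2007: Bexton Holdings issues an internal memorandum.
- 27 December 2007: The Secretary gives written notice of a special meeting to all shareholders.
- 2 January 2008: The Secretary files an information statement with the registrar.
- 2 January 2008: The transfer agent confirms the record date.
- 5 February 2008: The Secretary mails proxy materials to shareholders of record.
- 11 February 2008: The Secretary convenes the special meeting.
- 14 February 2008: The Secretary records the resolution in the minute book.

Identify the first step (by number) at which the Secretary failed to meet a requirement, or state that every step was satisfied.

None — every step was satisfied

Step 1: 20 days after 13 November 2007 (when the board resolution is passed) is 3 December 2007; done 14 November 2007 — timely.
Step 2: the window is 14–44 days after 14 November 2007 (when the draft resolution is circulated), so 28 November 2007 through 28 December 2007; done 27 December 2007, which is between those dates.
Step 3: the window is 11–57 days after 14 November 2007 (when the draft resolution is circulated), so 25 November 2007 through 10 January 2008; done 2 January 2008, which is between those dates.
Step 4: 31 days after 9 January 2008 (end of the 7-day review period, which began when the information statement is filed on 2 January 2008) is 9 February 2008; 5 February 2008 is within that limit.
Step 5: the earliest permitted date is 30 days after 27 December 2007 (when notice of the special meeting is given), i.e. 26 January 2008; done 11 February 2008, after the minimum wait.
Step 6: the window is 15–144 days after 14 November 2007 (when the draft resolution is circulated), so 29 November 2007 through 6 April 2008; done 14 February 2008, which is between those dates.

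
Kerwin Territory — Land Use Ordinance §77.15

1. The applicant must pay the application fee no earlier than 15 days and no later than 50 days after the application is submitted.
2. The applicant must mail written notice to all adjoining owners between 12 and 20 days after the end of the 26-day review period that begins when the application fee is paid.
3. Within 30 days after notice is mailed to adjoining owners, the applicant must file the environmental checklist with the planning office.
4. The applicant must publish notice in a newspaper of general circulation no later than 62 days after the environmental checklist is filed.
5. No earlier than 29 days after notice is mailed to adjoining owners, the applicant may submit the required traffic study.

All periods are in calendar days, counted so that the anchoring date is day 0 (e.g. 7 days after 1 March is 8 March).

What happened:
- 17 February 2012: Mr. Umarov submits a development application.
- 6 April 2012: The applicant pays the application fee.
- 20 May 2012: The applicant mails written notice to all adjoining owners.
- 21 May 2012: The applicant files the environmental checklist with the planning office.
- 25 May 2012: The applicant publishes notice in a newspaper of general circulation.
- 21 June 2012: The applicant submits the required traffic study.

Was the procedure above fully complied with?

Yes

Step 1 — 15 and 50 days from 17 February 2012 (when the application is submitted) are 3 March 2012 and 7 April 2012 respectively; done 6 April 2012, which is between those dates.
Step 2 — 12 and 20 days from 2 May 2012 (end of the 26-day review period, which began when the application fee is paid on 6 April 2012) are 14 May 2012 and 22 May 2012 respectively; 20 May 2012 falls inside that range.
Step 3 — counting 30 days from 20 May 2012 (when notice is mailed to adjoining owners) gives a deadline of 19 June 2012; completed 21 May 2012, before the deadline.
Step 4 — counting 62 days from 21 May 2012 (when the environmental checklist is filed) gives a deadline of 22 July 2012; completed 25 May 2012, before the deadline.
Step 5 — must wait 29 days from 20 May 2012 (when notice is mailed to adjoining owners), so not before 18 June 2012; done 21 June 2012, after the minimum wait.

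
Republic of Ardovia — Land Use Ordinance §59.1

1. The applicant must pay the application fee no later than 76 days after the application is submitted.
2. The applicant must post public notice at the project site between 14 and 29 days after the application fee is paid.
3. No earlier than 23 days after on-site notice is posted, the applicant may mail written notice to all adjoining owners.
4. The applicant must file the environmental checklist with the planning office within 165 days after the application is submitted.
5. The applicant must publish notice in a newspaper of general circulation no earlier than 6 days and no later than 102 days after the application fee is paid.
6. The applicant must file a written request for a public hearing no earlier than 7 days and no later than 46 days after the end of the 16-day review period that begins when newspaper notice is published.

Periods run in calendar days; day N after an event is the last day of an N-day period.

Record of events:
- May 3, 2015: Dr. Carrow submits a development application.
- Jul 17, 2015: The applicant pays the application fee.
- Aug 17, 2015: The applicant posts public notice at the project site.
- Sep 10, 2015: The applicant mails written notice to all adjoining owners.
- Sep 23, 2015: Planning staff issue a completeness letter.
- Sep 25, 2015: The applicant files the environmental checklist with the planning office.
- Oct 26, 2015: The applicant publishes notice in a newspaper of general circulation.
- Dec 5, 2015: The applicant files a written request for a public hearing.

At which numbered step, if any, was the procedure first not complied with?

Step 2

(1) due by May 3, 2015 + 76 days = Jul 18, 2015; completed Jul 17, 2015, before the deadline.
(2) the permitted window runs from Jul 17, 2015 + 14 = Jul 31, 2015 to Jul 17, 2015 + 29 = Aug 15, 2015; Aug 17, 2015 is 2 days past the end of the window.
No need to go further; step 2 was not satisfied.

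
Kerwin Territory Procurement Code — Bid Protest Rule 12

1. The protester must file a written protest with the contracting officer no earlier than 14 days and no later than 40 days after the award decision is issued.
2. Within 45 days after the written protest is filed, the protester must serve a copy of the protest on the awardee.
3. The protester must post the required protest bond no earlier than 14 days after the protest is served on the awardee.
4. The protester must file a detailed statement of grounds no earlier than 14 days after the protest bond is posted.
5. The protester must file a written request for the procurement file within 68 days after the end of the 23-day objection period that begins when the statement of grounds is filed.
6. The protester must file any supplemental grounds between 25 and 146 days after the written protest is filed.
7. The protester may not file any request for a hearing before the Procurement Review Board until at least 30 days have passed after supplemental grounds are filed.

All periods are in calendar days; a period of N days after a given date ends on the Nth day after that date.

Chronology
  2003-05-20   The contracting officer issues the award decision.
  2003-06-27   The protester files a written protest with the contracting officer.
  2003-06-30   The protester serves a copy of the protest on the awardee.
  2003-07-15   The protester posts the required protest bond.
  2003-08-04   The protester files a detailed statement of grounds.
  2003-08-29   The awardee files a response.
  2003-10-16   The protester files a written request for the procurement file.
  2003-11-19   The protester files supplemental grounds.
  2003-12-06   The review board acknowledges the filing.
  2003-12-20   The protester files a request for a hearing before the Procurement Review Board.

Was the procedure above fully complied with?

Step 1: the window is 14–40 days after 2003-05-20 (when the award decision is issued), so 2003-06-03 through 2003-06-29; done 2003-06-27 — within the window.
Step 2: 45 days after 2003-06-27 (when the written protest is filed) is 2003-08-11; 2003-06-30 is within that limit.
Step 3: the earliest permitted date is 14 days after 2003-06-30 (when the protest is served on the awardee), i.e. 2003-07-14; done 2003-07-15 — permitted.
Step 4: the earliest permitted date is 14 days after 2003-07-15 (when the protest bond is posted), i.e. 2003-07-29; 2003-08-04 is on or after that date.
Step 5: 68 days after 2003-08-27 (end of the 23-day objection period, which began when the statement of grounds is filed on 2003-08-04) is 2003-11-03; 2003-10-16 is within that limit.
Step 6: the window is 25–146 days after 2003-06-27 (when the written protest is filed), so 2003-07-22 through 2003-11-20; 2003-11-19 falls inside that range.
Step 7: the earliest permitted date is 30 days after 2003-11-19 (when supplemental grounds are filed), i.e. 2003-12-19; done 2003-12-20 — permitted.

Yes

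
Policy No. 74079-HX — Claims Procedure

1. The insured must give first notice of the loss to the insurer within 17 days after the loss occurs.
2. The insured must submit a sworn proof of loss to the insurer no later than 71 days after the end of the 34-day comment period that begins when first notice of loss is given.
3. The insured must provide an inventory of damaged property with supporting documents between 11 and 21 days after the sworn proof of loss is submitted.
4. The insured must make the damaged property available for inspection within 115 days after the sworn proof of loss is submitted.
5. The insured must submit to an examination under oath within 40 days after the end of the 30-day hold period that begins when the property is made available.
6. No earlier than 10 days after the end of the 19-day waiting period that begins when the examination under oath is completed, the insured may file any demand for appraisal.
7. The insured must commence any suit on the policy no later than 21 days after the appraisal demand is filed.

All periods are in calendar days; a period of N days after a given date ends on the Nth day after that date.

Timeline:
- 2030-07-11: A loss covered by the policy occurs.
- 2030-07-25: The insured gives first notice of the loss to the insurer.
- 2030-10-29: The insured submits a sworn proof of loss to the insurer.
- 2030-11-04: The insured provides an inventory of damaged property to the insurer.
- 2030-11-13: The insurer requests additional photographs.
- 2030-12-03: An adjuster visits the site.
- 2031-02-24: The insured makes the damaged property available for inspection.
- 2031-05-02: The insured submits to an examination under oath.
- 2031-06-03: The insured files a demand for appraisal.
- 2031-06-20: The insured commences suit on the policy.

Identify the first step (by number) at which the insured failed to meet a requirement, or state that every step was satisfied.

Step 3

Step 1: 17 days after 2030-07-11 (when the loss occurs) is 2030-07-28; completed 2030-07-25, before the deadline.
Step 2: 71 days after 2030-08-28 (end of the 34-day comment period, which began when first notice of loss is given on 2030-07-25) is 2030-11-07; 2030-10-29 is within that limit.
Step 3: the window is 11–21 days after 2030-10-29 (when the sworn proof of loss is submitted), so 2030-11-09 through 2030-11-19; 2030-11-04 is 5 days too early.
Later steps need not be reached.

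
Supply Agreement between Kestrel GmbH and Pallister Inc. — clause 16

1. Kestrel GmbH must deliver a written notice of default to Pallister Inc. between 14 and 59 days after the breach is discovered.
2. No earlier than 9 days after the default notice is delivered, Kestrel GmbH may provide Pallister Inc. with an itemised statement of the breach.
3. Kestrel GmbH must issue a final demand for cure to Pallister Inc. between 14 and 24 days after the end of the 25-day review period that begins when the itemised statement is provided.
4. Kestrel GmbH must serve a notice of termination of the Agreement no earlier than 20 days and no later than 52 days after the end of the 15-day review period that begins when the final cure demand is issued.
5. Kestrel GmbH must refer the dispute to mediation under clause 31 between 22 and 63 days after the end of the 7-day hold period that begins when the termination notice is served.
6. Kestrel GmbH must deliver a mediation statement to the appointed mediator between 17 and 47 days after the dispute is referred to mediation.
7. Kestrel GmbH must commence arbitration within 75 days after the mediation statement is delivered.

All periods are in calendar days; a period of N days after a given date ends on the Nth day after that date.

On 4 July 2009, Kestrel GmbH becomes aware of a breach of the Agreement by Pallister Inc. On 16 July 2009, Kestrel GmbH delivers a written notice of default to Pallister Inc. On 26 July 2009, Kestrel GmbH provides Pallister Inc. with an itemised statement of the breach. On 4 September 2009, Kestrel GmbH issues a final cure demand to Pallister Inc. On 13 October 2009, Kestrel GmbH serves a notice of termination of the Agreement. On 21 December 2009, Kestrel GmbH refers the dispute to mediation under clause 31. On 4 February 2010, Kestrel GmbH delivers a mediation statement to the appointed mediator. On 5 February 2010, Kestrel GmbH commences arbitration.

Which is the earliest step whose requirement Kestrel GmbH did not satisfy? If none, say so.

(1) the permitted window runs from 4 July 2009 + 14 = 18 July 2009 to 4 July 2009 + 59 = 1 September 2009; done 16 July 2009 — 2 days before the window opened.

Step 1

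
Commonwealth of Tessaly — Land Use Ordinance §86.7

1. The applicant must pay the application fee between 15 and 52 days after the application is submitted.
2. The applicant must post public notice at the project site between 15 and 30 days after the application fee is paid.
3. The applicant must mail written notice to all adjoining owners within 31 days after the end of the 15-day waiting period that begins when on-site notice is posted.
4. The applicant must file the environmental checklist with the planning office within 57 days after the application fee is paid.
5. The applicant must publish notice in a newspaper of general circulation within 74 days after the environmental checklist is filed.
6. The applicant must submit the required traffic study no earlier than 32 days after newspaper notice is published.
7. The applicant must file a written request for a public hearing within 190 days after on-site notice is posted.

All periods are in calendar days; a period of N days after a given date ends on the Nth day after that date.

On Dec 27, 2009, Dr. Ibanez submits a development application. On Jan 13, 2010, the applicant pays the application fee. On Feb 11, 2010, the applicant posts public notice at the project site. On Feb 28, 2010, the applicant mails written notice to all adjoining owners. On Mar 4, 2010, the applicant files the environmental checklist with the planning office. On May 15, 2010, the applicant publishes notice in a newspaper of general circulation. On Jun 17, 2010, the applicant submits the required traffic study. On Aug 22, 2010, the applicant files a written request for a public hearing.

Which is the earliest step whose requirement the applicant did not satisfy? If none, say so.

(1) the permitted window runs from Dec 27, 2009 + 15 = Jan 11, 2010 to Dec 27, 2009 + 52 = Feb 17, 2010; done Jan 13, 2010 — within the window.
(2) the permitted window runs from Jan 13, 2010 + 15 = Jan 28, 2010 to Jan 13, 2010 + 30 = Feb 12, 2010; done Feb 11, 2010, which is between those dates.
(3) due by Feb 26, 2010 + 31 days = Mar 29, 2010; completed Feb 28, 2010, before the deadline.
(4) due by Jan 13, 2010 + 57 days = Mar 11, 2010; Mar 4, 2010 is within that limit.
(5) due by Mar 4, 2010 + 74 days = May 17, 2010; completed May 15, 2010, before the deadline.
(6) permitted from May 15, 2010 + 32 days = Jun 16, 2010 onward; done Jun 17, 2010 — permitted.
(7) due by Feb 11, 2010 + 190 days = Aug 20, 2010; done Aug 22, 2010 — 2 days late.

Step 7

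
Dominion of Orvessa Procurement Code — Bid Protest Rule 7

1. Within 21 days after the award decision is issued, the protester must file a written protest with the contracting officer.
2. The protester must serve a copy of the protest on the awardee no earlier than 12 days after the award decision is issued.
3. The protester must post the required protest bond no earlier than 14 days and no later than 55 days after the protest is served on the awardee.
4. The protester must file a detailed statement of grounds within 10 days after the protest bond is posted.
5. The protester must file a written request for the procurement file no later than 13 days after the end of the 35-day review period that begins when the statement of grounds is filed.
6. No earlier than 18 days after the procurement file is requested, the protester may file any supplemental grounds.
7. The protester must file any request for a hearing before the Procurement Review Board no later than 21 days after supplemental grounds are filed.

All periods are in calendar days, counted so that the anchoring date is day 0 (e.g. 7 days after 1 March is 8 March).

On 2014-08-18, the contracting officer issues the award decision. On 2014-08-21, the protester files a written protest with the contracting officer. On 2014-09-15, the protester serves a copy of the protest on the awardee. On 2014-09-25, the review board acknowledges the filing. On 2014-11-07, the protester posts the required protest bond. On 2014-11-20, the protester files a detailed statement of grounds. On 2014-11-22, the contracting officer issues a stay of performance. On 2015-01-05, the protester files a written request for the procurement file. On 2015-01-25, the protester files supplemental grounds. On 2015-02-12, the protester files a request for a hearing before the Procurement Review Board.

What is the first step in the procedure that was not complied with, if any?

Step 1: 21 days after 2014-08-18 (when the award decision is issued) is 2014-09-08; done 2014-08-21 — timely.
Step 2: the earliest permitted date is 12 days after 2014-08-18 (when the award decision is issued), i.e. 2014-08-30; done 2014-09-15 — permitted.
Step 3: the window is 14–55 days after 2014-09-15 (when the protest is served on the awardee), so 2014-09-29 through 2014-11-09; done 2014-11-07, which is between those dates.
Step 4: 10 days after 2014-11-07 (when the protest bond is posted) is 2014-11-17; not done until 2014-11-20, 3 days after the deadline.

Step 4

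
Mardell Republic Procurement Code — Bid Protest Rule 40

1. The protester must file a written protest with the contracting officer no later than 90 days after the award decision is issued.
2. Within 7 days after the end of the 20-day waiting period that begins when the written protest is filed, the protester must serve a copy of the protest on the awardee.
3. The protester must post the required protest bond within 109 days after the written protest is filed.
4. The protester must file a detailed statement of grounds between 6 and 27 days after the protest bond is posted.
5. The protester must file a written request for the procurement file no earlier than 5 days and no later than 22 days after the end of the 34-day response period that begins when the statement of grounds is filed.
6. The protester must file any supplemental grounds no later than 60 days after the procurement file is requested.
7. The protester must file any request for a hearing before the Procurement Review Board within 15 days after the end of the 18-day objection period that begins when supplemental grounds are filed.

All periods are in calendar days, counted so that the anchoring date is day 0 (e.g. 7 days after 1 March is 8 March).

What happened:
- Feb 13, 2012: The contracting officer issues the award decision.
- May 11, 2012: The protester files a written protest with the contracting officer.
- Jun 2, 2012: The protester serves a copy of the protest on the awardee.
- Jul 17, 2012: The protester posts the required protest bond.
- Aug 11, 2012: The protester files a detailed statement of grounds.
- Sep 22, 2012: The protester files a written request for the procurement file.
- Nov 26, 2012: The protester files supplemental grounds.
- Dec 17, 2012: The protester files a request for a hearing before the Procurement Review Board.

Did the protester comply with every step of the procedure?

(1) due by Feb 13, 2012 + 90 days = May 13, 2012; completed May 11, 2012, before the deadline.
(2) due by May 31, 2012 + 7 days = Jun 7, 2012; done Jun 2, 2012 — timely.
(3) due by May 11, 2012 + 109 days = Aug 28, 2012; Jul 17, 2012 is within that limit.
(4) the permitted window runs from Jul 17, 2012 + 6 = Jul 23, 2012 to Jul 17, 2012 + 27 = Aug 13, 2012; done Aug 11, 2012 — within the window.
(5) the permitted window runs from Sep 14, 2012 + 5 = Sep 19, 2012 to Sep 14, 2012 + 22 = Oct 6, 2012; done Sep 22, 2012 — within the window.
(6) due by Sep 22, 2012 + 60 days = Nov 21, 2012; not done until Nov 26, 2012, 5 days after the deadline.
That is the first point of non-compliance.

No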